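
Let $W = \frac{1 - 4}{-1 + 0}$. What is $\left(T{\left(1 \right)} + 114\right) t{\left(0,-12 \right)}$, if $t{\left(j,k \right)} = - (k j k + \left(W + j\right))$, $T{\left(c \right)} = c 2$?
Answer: $-348$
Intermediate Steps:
$W = 3$ ($W = - \frac{3}{-1} = \left(-3\right) \left(-1\right) = 3$)
$T{\left(c \right)} = 2 c$
$t{\left(j,k \right)} = -3 - j - j k^{2}$ ($t{\left(j,k \right)} = - (k j k + \left(3 + j\right)) = - (j k k + \left(3 + j\right)) = - (j k^{2} + \left(3 + j\right)) = - (3 + j + j k^{2}) = -3 - j - j k^{2}$)
$\left(T{\left(1 \right)} + 114\right) t{\left(0,-12 \right)} = \left(2 \cdot 1 + 114\right) \left(-3 - 0 - 0 \left(-12\right)^{2}\right) = \left(2 + 114\right) \left(-3 + 0 - 0 \cdot 144\right) = 116 \left(-3 + 0 + 0\right) = 116 \left(-3\right) = -348$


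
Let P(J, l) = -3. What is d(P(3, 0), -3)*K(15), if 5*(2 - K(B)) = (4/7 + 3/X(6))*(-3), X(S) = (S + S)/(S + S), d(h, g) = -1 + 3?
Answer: 58/7 ≈ 8.2857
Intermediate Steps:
d(h, g) = 2
X(S) = 1 (X(S) = (2*S)/((2*S)) = (2*S)*(1/(2*S)) = 1)
K(B) = 29/7 (K(B) = 2 - (4/7 + 3/1)*(-3)/5 = 2 - (4*(1/7) + 3*1)*(-3)/5 = 2 - (4/7 + 3)*(-3)/5 = 2 - 5*(-3)/7 = 2 - 1/5*(-75/7) = 2 + 15/7 = 29/7)
d(P(3, 0), -3)*K(15) = 2*(29/7) = 58/7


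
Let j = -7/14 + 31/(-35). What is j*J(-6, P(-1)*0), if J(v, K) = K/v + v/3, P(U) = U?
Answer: 97/35 ≈ 2.7714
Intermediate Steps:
j = -97/70 (j = -7*1/14 + 31*(-1/35) = -½ - 31/35 = -97/70 ≈ -1.3857)
J(v, K) = v/3 + K/v (J(v, K) = K/v + v*(⅓) = K/v + v/3 = v/3 + K/v)
j*J(-6, P(-1)*0) = -97*((⅓)*(-6) - 1*0/(-6))/70 = -97*(-2 + 0*(-⅙))/70 = -97*(-2 + 0)/70 = -97/70*(-2) = 97/35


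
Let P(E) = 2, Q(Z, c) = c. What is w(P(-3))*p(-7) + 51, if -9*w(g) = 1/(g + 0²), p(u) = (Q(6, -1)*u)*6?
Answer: 146/3 ≈ 48.667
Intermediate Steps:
p(u) = -6*u (p(u) = -u*6 = -6*u)
w(g) = -1/(9*g) (w(g) = -1/(9*(g + 0²)) = -1/(9*(g + 0)) = -1/(9*g))
w(P(-3))*p(-7) + 51 = (-⅑/2)*(-6*(-7)) + 51 = -⅑*½*42 + 51 = -1/18*42 + 51 = -7/3 + 51 = 146/3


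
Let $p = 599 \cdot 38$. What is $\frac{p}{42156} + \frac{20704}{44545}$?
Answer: $\frac{943365557}{938919510} \approx 1.0047$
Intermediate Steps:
$p = 22762$
$\frac{p}{42156} + \frac{20704}{44545} = \frac{22762}{42156} + \frac{20704}{44545} = 22762 \cdot \frac{1}{42156} + 20704 \cdot \frac{1}{44545} = \frac{11381}{21078} + \frac{20704}{44545} = \frac{943365557}{938919510}$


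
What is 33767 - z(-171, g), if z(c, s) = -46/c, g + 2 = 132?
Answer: 5774111/171 ≈ 33767.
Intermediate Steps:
g = 130 (g = -2 + 132 = 130)
33767 - z(-171, g) = 33767 - (-46)/(-171) = 33767 - (-46)*(-1)/171 = 33767 - 1*46/171 = 33767 - 46/171 = 5774111/171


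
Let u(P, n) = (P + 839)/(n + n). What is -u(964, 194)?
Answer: -1803/388 ≈ -4.6469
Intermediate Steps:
u(P, n) = (839 + P)/(2*n) (u(P, n) = (839 + P)/((2*n)) = (839 + P)*(1/(2*n)) = (839 + P)/(2*n))
-u(964, 194) = -(839 + 964)/(2*194) = -1803/(2*194) = -1*1803/388 = -1803/388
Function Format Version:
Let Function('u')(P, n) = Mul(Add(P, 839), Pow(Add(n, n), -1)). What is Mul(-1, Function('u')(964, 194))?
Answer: Rational(-1803, 388) ≈ -4.6469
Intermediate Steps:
Function('u')(P, n) = Mul(Rational(1, 2), Pow(n, -1), Add(839, P)) (Function('u')(P, n) = Mul(Add(839, P), Pow(Mul(2, n), -1)) = Mul(Add(839, P), Mul(Rational(1, 2), Pow(n, -1))) = Mul(Rational(1, 2), Pow(n, -1), Add(839, P)))
Mul(-1, Function('u')(964, 194)) = Mul(-1, Mul(Rational(1, 2), Pow(194, -1), Add(839, 964))) = Mul(-1, Mul(Rational(1, 2), Rational(1, 194), 1803)) = Mul(-1, Rational(1803, 388)) = Rational(-1803, 388)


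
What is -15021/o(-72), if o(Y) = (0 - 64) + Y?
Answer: 15021/136 ≈ 110.45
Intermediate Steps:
o(Y) = -64 + Y
-15021/o(-72) = -15021/(-64 - 72) = -15021/(-136) = -15021*(-1/136) = 15021/136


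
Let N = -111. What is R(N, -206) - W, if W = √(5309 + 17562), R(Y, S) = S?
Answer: -206 - √22871 ≈ -357.23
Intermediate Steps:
W = √22871 ≈ 151.23
R(N, -206) - W = -206 - √22871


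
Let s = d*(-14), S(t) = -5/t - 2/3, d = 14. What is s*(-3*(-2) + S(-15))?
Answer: -3332/3 ≈ -1110.7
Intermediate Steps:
S(t) = -⅔ - 5/t (S(t) = -5/t - 2*⅓ = -5/t - ⅔ = -⅔ - 5/t)
s = -196 (s = 14*(-14) = -196)
s*(-3*(-2) + S(-15)) = -196*(-3*(-2) + (-⅔ - 5/(-15))) = -196*(6 + (-⅔ - 5*(-1/15))) = -196*(6 + (-⅔ + ⅓)) = -196*(6 - ⅓) = -196*17/3 = -3332/3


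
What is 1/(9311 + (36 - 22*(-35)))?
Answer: 1/10117 ≈ 9.8843e-5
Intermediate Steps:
1/(9311 + (36 - 22*(-35))) = 1/(9311 + (36 + 770)) = 1/(9311 + 806) = 1/10117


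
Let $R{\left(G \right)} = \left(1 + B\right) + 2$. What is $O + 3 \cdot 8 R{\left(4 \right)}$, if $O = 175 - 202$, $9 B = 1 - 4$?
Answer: $37$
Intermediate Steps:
$B = - \frac{1}{3}$ ($B = \frac{1 - 4}{9} = \frac{1}{9} \left(-3\right) = - \frac{1}{3} \approx -0.33333$)
$R{\left(G \right)} = \frac{8}{3}$ ($R{\left(G \right)} = \left(1 - \frac{1}{3}\right) + 2 = \frac{2}{3} + 2 = \frac{8}{3}$)
$O = -27$ ($O = 175 - 202 = -27$)
$O + 3 \cdot 8 R{\left(4 \right)} = -27 + 3 \cdot 8 \cdot \frac{8}{3} = -27 + 24 \cdot \frac{8}{3} = -27 + 64 = 37$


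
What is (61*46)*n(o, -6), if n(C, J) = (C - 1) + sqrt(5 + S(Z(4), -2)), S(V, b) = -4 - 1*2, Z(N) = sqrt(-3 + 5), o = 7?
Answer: 16836 + 2806*I ≈ 16836.0 + 2806.0*I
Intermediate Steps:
Z(N) = sqrt(2)
S(V, b) = -6 (S(V, b) = -4 - 2 = -6)
n(C, J) = -1 + I + C (n(C, J) = (C - 1) + sqrt(5 - 6) = (-1 + C) + sqrt(-1) = (-1 + C) + I = -1 + I + C)
(61*46)*n(o, -6) = (61*46)*(-1 + I + 7) = 2806*(6 + I) = 16836 + 2806*I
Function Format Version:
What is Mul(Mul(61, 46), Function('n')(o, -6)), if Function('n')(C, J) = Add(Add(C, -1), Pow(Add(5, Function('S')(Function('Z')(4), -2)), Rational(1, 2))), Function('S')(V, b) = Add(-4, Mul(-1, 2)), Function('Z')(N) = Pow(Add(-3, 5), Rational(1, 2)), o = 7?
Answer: Add(16836, Mul(2806, I)) ≈ Add(16836., Mul(2806.0, I))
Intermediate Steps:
Function('Z')(N) = Pow(2, Rational(1, 2))
Function('S')(V, b) = -6 (Function('S')(V, b) = Add(-4, -2) = -6)
Function('n')(C, J) = Add(-1, I, C) (Function('n')(C, J) = Add(Add(C, -1), Pow(Add(5, -6), Rational(1, 2))) = Add(Add(-1, C), Pow(-1, Rational(1, 2))) = Add(Add(-1, C), I) = Add(-1, I, C))
Mul(Mul(61, 46), Function('n')(o, -6)) = Mul(Mul(61, 46), Add(-1, I, 7)) = Mul(2806, Add(6, I)) = Add(16836, Mul(2806, I))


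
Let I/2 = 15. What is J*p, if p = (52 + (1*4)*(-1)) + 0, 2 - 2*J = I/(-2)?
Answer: 408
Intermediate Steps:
I = 30 (I = 2*15 = 30)
J = 17/2 (J = 1 - 15/(-2) = 1 - 15*(-1)/2 = 1 - ½*(-15) = 1 + 15/2 = 17/2 ≈ 8.5000)
p = 48 (p = (52 + 4*(-1)) + 0 = (52 - 4) + 0 = 48 + 0 = 48)
J*p = (17/2)*48 = 408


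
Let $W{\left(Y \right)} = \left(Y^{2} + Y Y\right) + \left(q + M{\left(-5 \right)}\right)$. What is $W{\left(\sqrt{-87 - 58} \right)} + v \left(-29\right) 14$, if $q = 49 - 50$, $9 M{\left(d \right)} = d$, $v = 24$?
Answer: $- \frac{90320}{9} \approx -10036.0$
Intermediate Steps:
$M{\left(d \right)} = \frac{d}{9}$
$q = -1$ ($q = 49 - 50 = -1$)
$W{\left(Y \right)} = - \frac{14}{9} + 2 Y^{2}$ ($W{\left(Y \right)} = \left(Y^{2} + Y Y\right) + \left(-1 + \frac{1}{9} \left(-5\right)\right) = \left(Y^{2} + Y^{2}\right) - \frac{14}{9} = 2 Y^{2} - \frac{14}{9} = - \frac{14}{9} + 2 Y^{2}$)
$W{\left(\sqrt{-87 - 58} \right)} + v \left(-29\right) 14 = \left(- \frac{14}{9} + 2 \left(\sqrt{-87 - 58}\right)^{2}\right) + 24 \left(-29\right) 14 = \left(- \frac{14}{9} + 2 \left(\sqrt{-145}\right)^{2}\right) - 9744 = \left(- \frac{14}{9} + 2 \left(i \sqrt{145}\right)^{2}\right) - 9744 = \left(- \frac{14}{9} + 2 \left(-145\right)\right) - 9744 = \left(- \frac{14}{9} - 290\right) - 9744 = - \frac{2624}{9} - 9744 = - \frac{90320}{9}$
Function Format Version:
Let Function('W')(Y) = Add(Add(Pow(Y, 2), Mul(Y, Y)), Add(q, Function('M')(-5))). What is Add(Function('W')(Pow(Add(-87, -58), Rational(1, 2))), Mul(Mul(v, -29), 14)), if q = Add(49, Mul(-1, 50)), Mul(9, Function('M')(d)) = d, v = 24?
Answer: Rational(-90320, 9) ≈ -10036.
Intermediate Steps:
Function('M')(d) = Mul(Rational(1, 9), d)
q = -1 (q = Add(49, -50) = -1)
Function('W')(Y) = Add(Rational(-14, 9), Mul(2, Pow(Y, 2))) (Function('W')(Y) = Add(Add(Pow(Y, 2), Mul(Y, Y)), Add(-1, Mul(Rational(1, 9), -5))) = Add(Add(Pow(Y, 2), Pow(Y, 2)), Add(-1, Rational(-5, 9))) = Add(Mul(2, Pow(Y, 2)), Rational(-14, 9)) = Add(Rational(-14, 9), Mul(2, Pow(Y, 2))))
Add(Function('W')(Pow(Add(-87, -58), Rational(1, 2))), Mul(Mul(v, -29), 14)) = Add(Add(Rational(-14, 9), Mul(2, Pow(Pow(Add(-87, -58), Rational(1, 2)), 2))), Mul(Mul(24, -29), 14)) = Add(Add(Rational(-14, 9), Mul(2, Pow(Pow(-145, Rational(1, 2)), 2))), Mul(-696, 14)) = Add(Add(Rational(-14, 9), Mul(2, Pow(Mul(I, Pow(145, Rational(1, 2))), 2))), -9744) = Add(Add(Rational(-14, 9), Mul(2, -145)), -9744) = Add(Add(Rational(-14, 9), -290), -9744) = Add(Rational(-2624, 9), -9744) = Rational(-90320, 9)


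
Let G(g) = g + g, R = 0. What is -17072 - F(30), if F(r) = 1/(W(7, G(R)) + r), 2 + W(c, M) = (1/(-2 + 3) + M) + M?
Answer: -495089/29 ≈ -17072.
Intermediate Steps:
G(g) = 2*g
W(c, M) = -1 + 2*M (W(c, M) = -2 + ((1/(-2 + 3) + M) + M) = -2 + ((1/1 + M) + M) = -2 + ((1 + M) + M) = -2 + (1 + 2*M) = -1 + 2*M)
F(r) = 1/(-1 + r) (F(r) = 1/((-1 + 2*(2*0)) + r) = 1/((-1 + 2*0) + r) = 1/((-1 + 0) + r) = 1/(-1 + r))
-17072 - F(30) = -17072 - 1/(-1 + 30) = -17072 - 1/29 = -495089/29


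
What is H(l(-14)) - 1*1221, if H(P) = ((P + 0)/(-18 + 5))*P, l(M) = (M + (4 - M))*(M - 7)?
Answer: -22929/13 ≈ -1763.8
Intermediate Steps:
l(M) = -28 + 4*M (l(M) = 4*(-7 + M) = -28 + 4*M)
H(P) = -P²/13 (H(P) = (P/(-13))*P = (P*(-1/13))*P = (-P/13)*P = -P²/13)
H(l(-14)) - 1*1221 = -(-28 + 4*(-14))²/13 - 1*1221 = -(-28 - 56)²/13 - 1221 = -1/13*(-84)² - 1221 = -1/13*7056 - 1221 = -7056/13 - 1221 = -22929/13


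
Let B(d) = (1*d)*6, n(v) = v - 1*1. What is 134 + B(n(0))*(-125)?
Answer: 884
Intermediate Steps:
n(v) = -1 + v (n(v) = v - 1 = -1 + v)
B(d) = 6*d (B(d) = d*6 = 6*d)
134 + B(n(0))*(-125) = 134 + (6*(-1 + 0))*(-125) = 134 + (6*(-1))*(-125) = 134 - 6*(-125) = 134 + 750 = 884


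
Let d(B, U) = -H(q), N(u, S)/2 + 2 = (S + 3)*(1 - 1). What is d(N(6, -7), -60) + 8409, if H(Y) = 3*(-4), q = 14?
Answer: 8421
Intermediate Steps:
N(u, S) = -4 (N(u, S) = -4 + 2*((S + 3)*(1 - 1)) = -4 + 2*((3 + S)*0) = -4 + 2*0 = -4 + 0 = -4)
H(Y) = -12
d(B, U) = 12 (d(B, U) = -1*(-12) = 12)
d(N(6, -7), -60) + 8409 = 12 + 8409 = 8421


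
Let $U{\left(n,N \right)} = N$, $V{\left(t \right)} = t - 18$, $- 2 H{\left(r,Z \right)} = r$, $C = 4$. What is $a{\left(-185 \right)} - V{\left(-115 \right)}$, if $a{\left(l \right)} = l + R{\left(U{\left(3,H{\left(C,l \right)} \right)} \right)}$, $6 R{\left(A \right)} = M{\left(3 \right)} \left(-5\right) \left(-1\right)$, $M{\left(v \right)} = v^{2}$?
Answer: $- \frac{89}{2} \approx -44.5$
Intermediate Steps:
$H{\left(r,Z \right)} = - \frac{r}{2}$
$V{\left(t \right)} = -18 + t$ ($V{\left(t \right)} = t - 18 = -18 + t$)
$R{\left(A \right)} = \frac{15}{2}$ ($R{\left(A \right)} = \frac{3^{2} \left(-5\right) \left(-1\right)}{6} = \frac{9 \left(-5\right) \left(-1\right)}{6} = \frac{\left(-45\right) \left(-1\right)}{6} = \frac{1}{6} \cdot 45 = \frac{15}{2}$)
$a{\left(l \right)} = \frac{15}{2} + l$ ($a{\left(l \right)} = l + \frac{15}{2} = \frac{15}{2} + l$)
$a{\left(-185 \right)} - V{\left(-115 \right)} = \left(\frac{15}{2} - 185\right) - \left(-18 - 115\right) = - \frac{355}{2} - -133 = - \frac{355}{2} + 133 = - \frac{89}{2}$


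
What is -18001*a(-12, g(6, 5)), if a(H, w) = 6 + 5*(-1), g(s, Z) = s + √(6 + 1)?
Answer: -18001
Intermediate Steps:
g(s, Z) = s + √7
a(H, w) = 1 (a(H, w) = 6 - 5 = 1)
-18001*a(-12, g(6, 5)) = -18001*1 = -18001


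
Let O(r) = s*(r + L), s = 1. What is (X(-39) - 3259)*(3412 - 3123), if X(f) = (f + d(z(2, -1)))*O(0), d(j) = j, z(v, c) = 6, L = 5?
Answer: -989536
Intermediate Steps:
O(r) = 5 + r (O(r) = 1*(r + 5) = 1*(5 + r) = 5 + r)
X(f) = 30 + 5*f (X(f) = (f + 6)*(5 + 0) = (6 + f)*5 = 30 + 5*f)
(X(-39) - 3259)*(3412 - 3123) = ((30 + 5*(-39)) - 3259)*(3412 - 3123) = ((30 - 195) - 3259)*289 = (-165 - 3259)*289 = -3424*289 = -989536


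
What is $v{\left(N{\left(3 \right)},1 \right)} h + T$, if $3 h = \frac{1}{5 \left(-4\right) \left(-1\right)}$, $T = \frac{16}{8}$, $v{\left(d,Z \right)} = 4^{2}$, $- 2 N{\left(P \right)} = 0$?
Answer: $\frac{34}{15} \approx 2.2667$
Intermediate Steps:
$N{\left(P \right)} = 0$ ($N{\left(P \right)} = \left(- \frac{1}{2}\right) 0 = 0$)
$v{\left(d,Z \right)} = 16$
$T = 2$ ($T = 16 \cdot \frac{1}{8} = 2$)
$h = \frac{1}{60}$ ($h = \frac{1}{3 \cdot 5 \left(-4\right) \left(-1\right)} = \frac{1}{3 \left(\left(-20\right) \left(-1\right)\right)} = \frac{1}{3 \cdot 20} = \frac{1}{3} \cdot \frac{1}{20} = \frac{1}{60} \approx 0.016667$)
$v{\left(N{\left(3 \right)},1 \right)} h + T = 16 \cdot \frac{1}{60} + 2 = \frac{4}{15} + 2 = \frac{34}{15}$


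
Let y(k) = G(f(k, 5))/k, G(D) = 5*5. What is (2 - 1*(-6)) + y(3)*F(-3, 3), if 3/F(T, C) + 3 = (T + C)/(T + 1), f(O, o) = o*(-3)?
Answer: -⅓ ≈ -0.33333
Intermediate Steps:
f(O, o) = -3*o
G(D) = 25
y(k) = 25/k
F(T, C) = 3/(-3 + (C + T)/(1 + T)) (F(T, C) = 3/(-3 + (T + C)/(T + 1)) = 3/(-3 + (C + T)/(1 + T)))
(2 - 1*(-6)) + y(3)*F(-3, 3) = (2 - 1*(-6)) + (25/3)*(3*(1 - 3)/(-3 + 3 - 2*(-3))) = (2 + 6) + (25*(⅓))*(3*(-2)/(-3 + 3 + 6)) = 8 + 25*(3*(-2)/6)/3 = 8 + 25*(3*(⅙)*(-2))/3 = 8 + (25/3)*(-1) = 8 - 25/3 = -⅓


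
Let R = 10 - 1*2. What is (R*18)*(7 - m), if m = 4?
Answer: 432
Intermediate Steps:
R = 8 (R = 10 - 2 = 8)
(R*18)*(7 - m) = (8*18)*(7 - 1*4) = 144*(7 - 4) = 144*3 = 432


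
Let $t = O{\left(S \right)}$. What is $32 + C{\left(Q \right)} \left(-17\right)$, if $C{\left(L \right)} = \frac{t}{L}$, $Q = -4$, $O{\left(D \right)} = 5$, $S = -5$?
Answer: $\frac{213}{4} \approx 53.25$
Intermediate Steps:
$t = 5$
$C{\left(L \right)} = \frac{5}{L}$
$32 + C{\left(Q \right)} \left(-17\right) = 32 + \frac{5}{-4} \left(-17\right) = 32 + 5 \left(- \frac{1}{4}\right) \left(-17\right) = 32 - - \frac{85}{4} = 32 + \frac{85}{4} = \frac{213}{4}$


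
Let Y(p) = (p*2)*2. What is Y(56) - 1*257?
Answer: -33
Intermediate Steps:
Y(p) = 4*p (Y(p) = (2*p)*2 = 4*p)
Y(56) - 1*257 = 4*56 - 1*257 = 224 - 257 = -33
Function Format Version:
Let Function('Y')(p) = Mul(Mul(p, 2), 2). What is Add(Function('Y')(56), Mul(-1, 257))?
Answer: -33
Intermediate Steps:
Function('Y')(p) = Mul(4, p) (Function('Y')(p) = Mul(Mul(2, p), 2) = Mul(4, p))
Add(Function('Y')(56), Mul(-1, 257)) = Add(Mul(4, 56), Mul(-1, 257)) = Add(224, -257) = -33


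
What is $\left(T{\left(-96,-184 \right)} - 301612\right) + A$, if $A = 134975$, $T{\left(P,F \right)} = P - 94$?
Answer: $-166827$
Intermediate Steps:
$T{\left(P,F \right)} = -94 + P$
$\left(T{\left(-96,-184 \right)} - 301612\right) + A = \left(\left(-94 - 96\right) - 301612\right) + 134975 = \left(-190 - 301612\right) + 134975 = -301802 + 134975 = -166827$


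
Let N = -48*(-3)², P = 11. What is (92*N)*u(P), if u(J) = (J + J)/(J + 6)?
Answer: -874368/17 ≈ -51433.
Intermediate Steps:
u(J) = 2*J/(6 + J) (u(J) = (2*J)/(6 + J) = 2*J/(6 + J))
N = -432 (N = -48*9 = -432)
(92*N)*u(P) = (92*(-432))*(2*11/(6 + 11)) = -79488*11/17 = -39744*22/17 = -874368/17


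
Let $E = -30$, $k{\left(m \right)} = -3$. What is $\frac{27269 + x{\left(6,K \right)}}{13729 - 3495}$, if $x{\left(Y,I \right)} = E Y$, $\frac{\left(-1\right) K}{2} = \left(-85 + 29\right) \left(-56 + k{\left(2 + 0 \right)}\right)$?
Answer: $\frac{27089}{10234} \approx 2.647$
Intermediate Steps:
$K = -6608$ ($K = - 2 \left(-85 + 29\right) \left(-56 - 3\right) = - 2 \left(\left(-56\right) \left(-59\right)\right) = \left(-2\right) 3304 = -6608$)
$x{\left(Y,I \right)} = - 30 Y$
$\frac{27269 + x{\left(6,K \right)}}{13729 - 3495} = \frac{27269 - 180}{13729 - 3495} = \frac{27269 - 180}{10234} = 27089 \cdot \frac{1}{10234} = \frac{27089}{10234}$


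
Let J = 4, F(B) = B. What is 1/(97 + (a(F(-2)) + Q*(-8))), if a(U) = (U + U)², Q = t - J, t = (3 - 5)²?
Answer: 1/113 ≈ 0.0088496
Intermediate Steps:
t = 4 (t = (-2)² = 4)
Q = 0 (Q = 4 - 1*4 = 4 - 4 = 0)
a(U) = 4*U² (a(U) = (2*U)² = 4*U²)
1/(97 + (a(F(-2)) + Q*(-8))) = 1/(97 + (4*(-2)² + 0*(-8))) = 1/(97 + (4*4 + 0)) = 1/(97 + (16 + 0)) = 1/(97 + 16) = 1/113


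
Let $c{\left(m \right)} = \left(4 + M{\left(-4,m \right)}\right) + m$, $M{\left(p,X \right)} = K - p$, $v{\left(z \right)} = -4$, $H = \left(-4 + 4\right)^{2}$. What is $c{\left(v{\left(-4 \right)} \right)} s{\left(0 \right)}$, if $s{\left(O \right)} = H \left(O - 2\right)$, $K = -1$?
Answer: $0$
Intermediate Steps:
$H = 0$ ($H = 0^{2} = 0$)
$M{\left(p,X \right)} = -1 - p$
$c{\left(m \right)} = 7 + m$ ($c{\left(m \right)} = \left(4 - -3\right) + m = \left(4 + \left(-1 + 4\right)\right) + m = \left(4 + 3\right) + m = 7 + m$)
$s{\left(O \right)} = 0$ ($s{\left(O \right)} = 0 \left(O - 2\right) = 0 \left(-2 + O\right) = 0$)
$c{\left(v{\left(-4 \right)} \right)} s{\left(0 \right)} = \left(7 - 4\right) 0 = 3 \cdot 0 = 0$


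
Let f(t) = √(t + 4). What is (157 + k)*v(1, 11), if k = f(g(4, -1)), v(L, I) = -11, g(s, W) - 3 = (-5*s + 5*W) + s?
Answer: -1727 - 11*I*√14 ≈ -1727.0 - 41.158*I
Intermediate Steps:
g(s, W) = 3 - 4*s + 5*W (g(s, W) = 3 + ((-5*s + 5*W) + s) = 3 + (-4*s + 5*W) = 3 - 4*s + 5*W)
f(t) = √(4 + t)
k = I*√14 (k = √(4 + (3 - 4*4 + 5*(-1))) = √(4 + (3 - 16 - 5)) = √(4 - 18) = √(-14) = I*√14 ≈ 3.7417*I)
(157 + k)*v(1, 11) = (157 + I*√14)*(-11) = -1727 - 11*I*√14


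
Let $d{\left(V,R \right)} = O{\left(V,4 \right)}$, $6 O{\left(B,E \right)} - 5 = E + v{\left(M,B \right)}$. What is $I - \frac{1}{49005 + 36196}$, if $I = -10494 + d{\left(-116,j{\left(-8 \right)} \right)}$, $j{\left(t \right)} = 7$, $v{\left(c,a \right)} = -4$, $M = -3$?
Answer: $- \frac{5364169765}{511206} \approx -10493.0$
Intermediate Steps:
$O{\left(B,E \right)} = \frac{1}{6} + \frac{E}{6}$ ($O{\left(B,E \right)} = \frac{5}{6} + \frac{E - 4}{6} = \frac{5}{6} + \frac{-4 + E}{6} = \frac{5}{6} + \left(- \frac{2}{3} + \frac{E}{6}\right) = \frac{1}{6} + \frac{E}{6}$)
$d{\left(V,R \right)} = \frac{5}{6}$ ($d{\left(V,R \right)} = \frac{1}{6} + \frac{1}{6} \cdot 4 = \frac{1}{6} + \frac{2}{3} = \frac{5}{6}$)
$I = - \frac{62959}{6}$ ($I = -10494 + \frac{5}{6} = - \frac{62959}{6} \approx -10493.0$)
$I - \frac{1}{49005 + 36196} = - \frac{62959}{6} - \frac{1}{49005 + 36196} = - \frac{62959}{6} - \frac{1}{85201} = - \frac{5364169765}{511206}$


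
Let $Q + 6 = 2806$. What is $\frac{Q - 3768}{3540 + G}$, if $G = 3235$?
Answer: $- \frac{968}{6775} \approx -0.14288$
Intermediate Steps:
$Q = 2800$ ($Q = -6 + 2806 = 2800$)
$\frac{Q - 3768}{3540 + G} = \frac{2800 - 3768}{3540 + 3235} = - \frac{968}{6775}$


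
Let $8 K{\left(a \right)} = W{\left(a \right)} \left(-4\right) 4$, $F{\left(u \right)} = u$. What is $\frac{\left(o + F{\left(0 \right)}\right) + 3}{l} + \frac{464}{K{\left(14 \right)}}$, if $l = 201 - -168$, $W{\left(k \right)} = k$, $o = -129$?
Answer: $- \frac{4854}{287} \approx -16.913$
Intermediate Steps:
$l = 369$ ($l = 201 + 168 = 369$)
$K{\left(a \right)} = - 2 a$ ($K{\left(a \right)} = \frac{a \left(-4\right) 4}{8} = \frac{- 4 a 4}{8} = \frac{\left(-16\right) a}{8} = - 2 a$)
$\frac{\left(o + F{\left(0 \right)}\right) + 3}{l} + \frac{464}{K{\left(14 \right)}} = \frac{\left(-129 + 0\right) + 3}{369} + \frac{464}{\left(-2\right) 14} = \left(-129 + 3\right) \frac{1}{369} + \frac{464}{-28} = \left(-126\right) \frac{1}{369} + 464 \left(- \frac{1}{28}\right) = - \frac{14}{41} - \frac{116}{7} = - \frac{4854}{287}$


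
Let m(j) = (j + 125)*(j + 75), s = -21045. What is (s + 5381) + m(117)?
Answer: 30800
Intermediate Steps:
m(j) = (75 + j)*(125 + j) (m(j) = (125 + j)*(75 + j) = (75 + j)*(125 + j))
(s + 5381) + m(117) = (-21045 + 5381) + (9375 + 117² + 200*117) = -15664 + (9375 + 13689 + 23400) = -15664 + 46464 = 30800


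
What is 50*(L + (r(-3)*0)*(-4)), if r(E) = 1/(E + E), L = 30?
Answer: 1500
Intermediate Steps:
r(E) = 1/(2*E)
50*(L + (r(-3)*0)*(-4)) = 50*(30 + (((½)/(-3))*0)*(-4)) = 50*(30 + (((½)*(-⅓))*0)*(-4)) = 50*(30 - ⅙*0*(-4)) = 50*(30 + 0*(-4)) = 50*(30 + 0) = 50*30 = 1500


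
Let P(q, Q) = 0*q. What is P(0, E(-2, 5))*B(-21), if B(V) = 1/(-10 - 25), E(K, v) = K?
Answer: 0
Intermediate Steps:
P(q, Q) = 0
B(V) = -1/35 (B(V) = 1/(-35) = -1/35)
P(0, E(-2, 5))*B(-21) = 0*(-1/35) = 0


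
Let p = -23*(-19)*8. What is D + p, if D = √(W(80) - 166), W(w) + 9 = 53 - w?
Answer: 3496 + I*√202 ≈ 3496.0 + 14.213*I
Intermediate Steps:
W(w) = 44 - w (W(w) = -9 + (53 - w) = 44 - w)
p = 3496 (p = 437*8 = 3496)
D = I*√202 (D = √((44 - 1*80) - 166) = √((44 - 80) - 166) = √(-36 - 166) = √(-202) = I*√202 ≈ 14.213*I)
D + p = I*√202 + 3496 = 3496 + I*√202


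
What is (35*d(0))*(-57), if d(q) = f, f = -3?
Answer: 5985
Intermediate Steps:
d(q) = -3
(35*d(0))*(-57) = (35*(-3))*(-57) = -105*(-57) = 5985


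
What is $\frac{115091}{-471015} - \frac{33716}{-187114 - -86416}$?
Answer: $\frac{715218037}{7905044745} \approx 0.090476$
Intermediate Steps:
$\frac{115091}{-471015} - \frac{33716}{-187114 - -86416} = 115091 \left(- \frac{1}{471015}\right) - \frac{33716}{-187114 + 86416} = - \frac{115091}{471015} - \frac{33716}{-100698} = - \frac{115091}{471015} - - \frac{16858}{50349} = - \frac{115091}{471015} + \frac{16858}{50349} = \frac{715218037}{7905044745}$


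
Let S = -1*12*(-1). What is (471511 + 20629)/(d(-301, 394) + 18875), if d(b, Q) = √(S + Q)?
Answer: 9289142500/356265219 - 492140*√406/356265219 ≈ 26.046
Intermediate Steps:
S = 12 (S = -12*(-1) = 12)
d(b, Q) = √(12 + Q)
(471511 + 20629)/(d(-301, 394) + 18875) = (471511 + 20629)/(√(12 + 394) + 18875) = 492140/(√406 + 18875) = 492140/(18875 + √406)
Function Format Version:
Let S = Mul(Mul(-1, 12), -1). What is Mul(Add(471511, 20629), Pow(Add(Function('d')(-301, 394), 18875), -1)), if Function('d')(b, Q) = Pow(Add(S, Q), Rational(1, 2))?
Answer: Add(Rational(9289142500, 356265219), Mul(Rational(-492140, 356265219), Pow(406, Rational(1, 2)))) ≈ 26.046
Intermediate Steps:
S = 12 (S = Mul(-12, -1) = 12)
Function('d')(b, Q) = Pow(Add(12, Q), Rational(1, 2))
Mul(Add(471511, 20629), Pow(Add(Function('d')(-301, 394), 18875), -1)) = Mul(Add(471511, 20629), Pow(Add(Pow(Add(12, 394), Rational(1, 2)), 18875), -1)) = Mul(492140, Pow(Add(Pow(406, Rational(1, 2)), 18875), -1)) = Mul(492140, Pow(Add(18875, Pow(406, Rational(1, 2))), -1))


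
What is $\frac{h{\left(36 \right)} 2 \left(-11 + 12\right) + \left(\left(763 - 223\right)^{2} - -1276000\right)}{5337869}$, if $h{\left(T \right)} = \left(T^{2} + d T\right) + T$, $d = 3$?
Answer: $\frac{1570480}{5337869} \approx 0.29421$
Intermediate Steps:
$h{\left(T \right)} = T^{2} + 4 T$ ($h{\left(T \right)} = \left(T^{2} + 3 T\right) + T = T^{2} + 4 T$)
$\frac{h{\left(36 \right)} 2 \left(-11 + 12\right) + \left(\left(763 - 223\right)^{2} - -1276000\right)}{5337869} = \frac{36 \left(4 + 36\right) 2 \left(-11 + 12\right) + \left(\left(763 - 223\right)^{2} - -1276000\right)}{5337869} = \left(36 \cdot 40 \cdot 2 \cdot 1 + \left(540^{2} + 1276000\right)\right) \frac{1}{5337869} = \left(1440 \cdot 2 + \left(291600 + 1276000\right)\right) \frac{1}{5337869} = \left(2880 + 1567600\right) \frac{1}{5337869} = 1570480 \cdot \frac{1}{5337869} = \frac{1570480}{5337869}$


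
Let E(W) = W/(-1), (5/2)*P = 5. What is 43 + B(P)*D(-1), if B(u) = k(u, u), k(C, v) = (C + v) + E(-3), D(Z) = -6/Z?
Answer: 85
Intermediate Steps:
P = 2 (P = (⅖)*5 = 2)
E(W) = -W (E(W) = W*(-1) = -W)
k(C, v) = 3 + C + v (k(C, v) = (C + v) - 1*(-3) = (C + v) + 3 = 3 + C + v)
B(u) = 3 + 2*u (B(u) = 3 + u + u = 3 + 2*u)
43 + B(P)*D(-1) = 43 + (3 + 2*2)*(-6/(-1)) = 43 + (3 + 4)*(-6*(-1)) = 43 + 7*6 = 43 + 42 = 85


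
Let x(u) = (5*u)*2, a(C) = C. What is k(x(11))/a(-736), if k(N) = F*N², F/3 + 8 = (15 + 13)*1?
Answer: -45375/46 ≈ -986.41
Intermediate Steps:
F = 60 (F = -24 + 3*((15 + 13)*1) = -24 + 3*(28*1) = -24 + 3*28 = -24 + 84 = 60)
x(u) = 10*u
k(N) = 60*N²
k(x(11))/a(-736) = (60*(10*11)²)/(-736) = (60*110²)*(-1/736) = (60*12100)*(-1/736) = 726000*(-1/736) = -45375/46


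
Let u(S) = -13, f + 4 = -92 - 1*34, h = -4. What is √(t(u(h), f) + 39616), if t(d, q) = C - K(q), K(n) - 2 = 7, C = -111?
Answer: 2*√9874 ≈ 198.74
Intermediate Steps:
f = -130 (f = -4 + (-92 - 1*34) = -4 + (-92 - 34) = -4 - 126 = -130)
K(n) = 9 (K(n) = 2 + 7 = 9)
t(d, q) = -120 (t(d, q) = -111 - 1*9 = -111 - 9 = -120)
√(t(u(h), f) + 39616) = √(-120 + 39616) = √39496 = 2*√9874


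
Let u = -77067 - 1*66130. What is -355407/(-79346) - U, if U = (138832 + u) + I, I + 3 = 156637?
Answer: -12081580667/79346 ≈ -1.5226e+5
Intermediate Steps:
I = 156634 (I = -3 + 156637 = 156634)
u = -143197 (u = -77067 - 66130 = -143197)
U = 152269 (U = (138832 - 143197) + 156634 = -4365 + 156634 = 152269)
-355407/(-79346) - U = -355407/(-79346) - 1*152269 = -355407*(-1/79346) - 152269 = 355407/79346 - 152269 = -12081580667/79346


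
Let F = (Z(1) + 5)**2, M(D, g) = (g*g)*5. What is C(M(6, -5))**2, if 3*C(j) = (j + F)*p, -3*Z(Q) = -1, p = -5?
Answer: 47679025/729 ≈ 65403.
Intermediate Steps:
Z(Q) = 1/3 (Z(Q) = -1/3*(-1) = 1/3)
M(D, g) = 5*g**2 (M(D, g) = g**2*5 = 5*g**2)
F = 256/9 (F = (1/3 + 5)**2 = (16/3)**2 = 256/9 ≈ 28.444)
C(j) = -1280/27 - 5*j/3 (C(j) = ((j + 256/9)*(-5))/3 = ((256/9 + j)*(-5))/3 = (-1280/9 - 5*j)/3 = -1280/27 - 5*j/3)
C(M(6, -5))**2 = (-1280/27 - 25*(-5)**2/3)**2 = (-1280/27 - 25*25/3)**2 = (-1280/27 - 5/3*125)**2 = (-1280/27 - 625/3)**2 = (-6905/27)**2 = 47679025/729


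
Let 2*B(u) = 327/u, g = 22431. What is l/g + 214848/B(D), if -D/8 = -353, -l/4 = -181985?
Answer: 9073131010868/2444979 ≈ 3.7109e+6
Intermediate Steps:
l = 727940 (l = -4*(-181985) = 727940)
D = 2824 (D = -8*(-353) = 2824)
B(u) = 327/(2*u) (B(u) = (327/u)/2 = 327/(2*u))
l/g + 214848/B(D) = 727940/22431 + 214848/(((327/2)/2824)) = 727940*(1/22431) + 214848/(((327/2)*(1/2824))) = 727940/22431 + 214848/(327/5648) = 727940/22431 + 214848*(5648/327) = 727940/22431 + 404487168/109 = 9073131010868/2444979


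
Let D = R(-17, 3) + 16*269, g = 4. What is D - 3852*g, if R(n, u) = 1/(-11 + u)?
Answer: -88833/8 ≈ -11104.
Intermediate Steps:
D = 34431/8 (D = 1/(-11 + 3) + 16*269 = 1/(-8) + 4304 = -1/8 + 4304 = 34431/8 ≈ 4303.9)
D - 3852*g = 34431/8 - 3852*4 = 34431/8 - 1*15408 = 34431/8 - 15408 = -88833/8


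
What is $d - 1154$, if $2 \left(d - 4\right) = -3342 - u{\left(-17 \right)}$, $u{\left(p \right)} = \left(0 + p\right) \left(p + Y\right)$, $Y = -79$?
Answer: $-3637$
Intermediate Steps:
$u{\left(p \right)} = p \left(-79 + p\right)$ ($u{\left(p \right)} = \left(0 + p\right) \left(p - 79\right) = p \left(-79 + p\right)$)
$d = -2483$ ($d = 4 + \frac{-3342 - - 17 \left(-79 - 17\right)}{2} = 4 + \frac{-3342 - \left(-17\right) \left(-96\right)}{2} = 4 + \frac{-3342 - 1632}{2} = 4 + \frac{1}{2} \left(-4974\right) = 4 - 2487 = -2483$)
$d - 1154 = -2483 - 1154 = -3637$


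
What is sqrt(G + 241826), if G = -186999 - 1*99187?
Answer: 2*I*sqrt(11090) ≈ 210.62*I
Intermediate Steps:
G = -286186 (G = -186999 - 99187 = -286186)
sqrt(G + 241826) = sqrt(-286186 + 241826) = sqrt(-44360) = 2*I*sqrt(11090)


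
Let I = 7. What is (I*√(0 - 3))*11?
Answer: 77*I*√3 ≈ 133.37*I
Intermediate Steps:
(I*√(0 - 3))*11 = (7*√(0 - 3))*11 = (7*√(-3))*11 = (7*(I*√3))*11 = (7*I*√3)*11 = 77*I*√3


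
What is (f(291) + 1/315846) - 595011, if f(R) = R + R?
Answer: -187748021933/315846 ≈ -5.9443e+5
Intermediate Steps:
f(R) = 2*R
(f(291) + 1/315846) - 595011 = (2*291 + 1/315846) - 595011 = (582 + 1/315846) - 595011 = 183822373/315846 - 595011 = -187748021933/315846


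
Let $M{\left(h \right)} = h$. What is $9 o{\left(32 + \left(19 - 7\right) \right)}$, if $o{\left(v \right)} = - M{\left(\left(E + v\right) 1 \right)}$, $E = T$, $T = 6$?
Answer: $-450$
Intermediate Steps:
$E = 6$
$o{\left(v \right)} = -6 - v$ ($o{\left(v \right)} = - \left(6 + v\right) 1 = - (6 + v) = -6 - v$)
$9 o{\left(32 + \left(19 - 7\right) \right)} = 9 \left(-6 - \left(32 + \left(19 - 7\right)\right)\right) = 9 \left(-6 - \left(32 + 12\right)\right) = 9 \left(-6 - 44\right) = 9 \left(-50\right) = -450$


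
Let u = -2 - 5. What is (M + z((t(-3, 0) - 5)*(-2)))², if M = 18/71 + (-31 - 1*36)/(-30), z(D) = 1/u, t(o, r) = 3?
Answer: 1221432601/222308100 ≈ 5.4943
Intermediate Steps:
u = -7
z(D) = -⅐ (z(D) = 1/(-7) = -⅐)
M = 5297/2130 (M = 18*(1/71) + (-31 - 36)*(-1/30) = 18/71 - 67*(-1/30) = 18/71 + 67/30 = 5297/2130 ≈ 2.4869)
(M + z((t(-3, 0) - 5)*(-2)))² = (5297/2130 - ⅐)² = (34949/14910)² = 1221432601/222308100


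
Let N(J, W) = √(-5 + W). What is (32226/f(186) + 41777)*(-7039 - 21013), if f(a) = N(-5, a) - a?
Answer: -40163771325788/34415 + 904003752*√181/34415 ≈ -1.1667e+9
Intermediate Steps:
f(a) = √(-5 + a) - a
(32226/f(186) + 41777)*(-7039 - 21013) = (32226/(√(-5 + 186) - 1*186) + 41777)*(-7039 - 21013) = (32226/(√181 - 186) + 41777)*(-28052) = (32226/(-186 + √181) + 41777)*(-28052) = (41777 + 32226/(-186 + √181))*(-28052) = -1171928404 - 904003752/(-186 + √181)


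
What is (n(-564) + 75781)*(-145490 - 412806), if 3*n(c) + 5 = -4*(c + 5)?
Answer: -128170245904/3 ≈ -4.2723e+10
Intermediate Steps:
n(c) = -25/3 - 4*c/3 (n(c) = -5/3 + (-4*(c + 5))/3 = -5/3 + (-4*(5 + c))/3 = -5/3 + (-20 - 4*c)/3 = -5/3 + (-20/3 - 4*c/3) = -25/3 - 4*c/3)
(n(-564) + 75781)*(-145490 - 412806) = ((-25/3 - 4/3*(-564)) + 75781)*(-145490 - 412806) = ((-25/3 + 752) + 75781)*(-558296) = (2231/3 + 75781)*(-558296) = (229574/3)*(-558296) = -128170245904/3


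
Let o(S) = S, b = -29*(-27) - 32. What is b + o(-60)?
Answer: 691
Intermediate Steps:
b = 751 (b = 783 - 32 = 751)
b + o(-60) = 751 - 60 = 691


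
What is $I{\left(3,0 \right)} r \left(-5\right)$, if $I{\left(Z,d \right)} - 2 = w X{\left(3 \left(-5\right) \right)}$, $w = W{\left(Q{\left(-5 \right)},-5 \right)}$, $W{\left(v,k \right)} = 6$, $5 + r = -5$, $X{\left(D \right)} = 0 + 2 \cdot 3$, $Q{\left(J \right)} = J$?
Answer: $1900$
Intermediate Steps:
$X{\left(D \right)} = 6$ ($X{\left(D \right)} = 0 + 6 = 6$)
$r = -10$ ($r = -5 - 5 = -10$)
$w = 6$
$I{\left(Z,d \right)} = 38$ ($I{\left(Z,d \right)} = 2 + 6 \cdot 6 = 2 + 36 = 38$)
$I{\left(3,0 \right)} r \left(-5\right) = 38 \left(-10\right) \left(-5\right) = \left(-380\right) \left(-5\right) = 1900$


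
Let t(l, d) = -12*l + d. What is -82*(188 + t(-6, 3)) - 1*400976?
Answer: -422542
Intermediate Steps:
t(l, d) = d - 12*l
-82*(188 + t(-6, 3)) - 1*400976 = -82*(188 + (3 - 12*(-6))) - 1*400976 = -82*(188 + (3 + 72)) - 400976 = -82*(188 + 75) - 400976 = -82*263 - 400976 = -21566 - 400976 = -422542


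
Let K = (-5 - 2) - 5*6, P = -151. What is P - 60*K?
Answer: 2069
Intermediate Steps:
K = -37 (K = -7 - 30 = -37)
P - 60*K = -151 - 60*(-37) = -151 + 2220 = 2069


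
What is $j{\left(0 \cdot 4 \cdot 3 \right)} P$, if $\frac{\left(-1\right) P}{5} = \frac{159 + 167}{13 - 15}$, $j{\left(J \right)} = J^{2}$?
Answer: $0$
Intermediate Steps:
$P = 815$ ($P = - 5 \frac{159 + 167}{13 - 15} = - 5 \frac{326}{-2} = - 5 \cdot 326 \left(- \frac{1}{2}\right) = \left(-5\right) \left(-163\right) = 815$)
$j{\left(0 \cdot 4 \cdot 3 \right)} P = \left(0 \cdot 4 \cdot 3\right)^{2} \cdot 815 = \left(0 \cdot 3\right)^{2} \cdot 815 = 0^{2} \cdot 815 = 0 \cdot 815 = 0$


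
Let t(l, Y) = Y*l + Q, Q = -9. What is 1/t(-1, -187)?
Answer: 1/178 ≈ 0.0056180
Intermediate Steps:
t(l, Y) = -9 + Y*l (t(l, Y) = Y*l - 9 = -9 + Y*l)
1/t(-1, -187) = 1/(-9 - 187*(-1)) = 1/(-9 + 187) = 1/178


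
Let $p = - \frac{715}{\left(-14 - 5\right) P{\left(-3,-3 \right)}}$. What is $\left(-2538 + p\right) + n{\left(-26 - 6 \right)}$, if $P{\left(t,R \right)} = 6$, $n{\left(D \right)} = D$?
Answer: $- \frac{292265}{114} \approx -2563.7$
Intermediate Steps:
$p = \frac{715}{114}$ ($p = - \frac{715}{\left(-14 - 5\right) 6} = - \frac{715}{\left(-19\right) 6} = - \frac{715}{-114} = \left(-715\right) \left(- \frac{1}{114}\right) = \frac{715}{114} \approx 6.2719$)
$\left(-2538 + p\right) + n{\left(-26 - 6 \right)} = \left(-2538 + \frac{715}{114}\right) - 32 = - \frac{288617}{114} - 32 = - \frac{292265}{114}$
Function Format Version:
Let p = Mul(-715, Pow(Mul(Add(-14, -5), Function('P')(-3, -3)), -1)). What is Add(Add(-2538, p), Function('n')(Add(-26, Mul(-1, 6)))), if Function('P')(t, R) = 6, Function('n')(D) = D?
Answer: Rational(-292265, 114) ≈ -2563.7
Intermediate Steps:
p = Rational(715, 114) (p = Mul(-715, Pow(Mul(Add(-14, -5), 6), -1)) = Mul(-715, Pow(Mul(-19, 6), -1)) = Mul(-715, Pow(-114, -1)) = Mul(-715, Rational(-1, 114)) = Rational(715, 114) ≈ 6.2719)
Add(Add(-2538, p), Function('n')(Add(-26, Mul(-1, 6)))) = Add(Add(-2538, Rational(715, 114)), Add(-26, Mul(-1, 6))) = Add(Rational(-288617, 114), Add(-26, -6)) = Add(Rational(-288617, 114), -32) = Rational(-292265, 114)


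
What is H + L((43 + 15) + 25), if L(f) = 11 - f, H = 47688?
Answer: 47616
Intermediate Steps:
H + L((43 + 15) + 25) = 47688 + (11 - ((43 + 15) + 25)) = 47688 + (11 - (58 + 25)) = 47688 + (11 - 1*83) = 47688 + (11 - 83) = 47688 - 72 = 47616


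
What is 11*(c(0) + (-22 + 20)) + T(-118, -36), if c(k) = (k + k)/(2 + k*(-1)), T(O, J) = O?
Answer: -140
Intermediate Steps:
c(k) = 2*k/(2 - k) (c(k) = (2*k)/(2 - k) = 2*k/(2 - k))
11*(c(0) + (-22 + 20)) + T(-118, -36) = 11*(-2*0/(-2 + 0) + (-22 + 20)) - 118 = 11*(-2*0/(-2) - 2) - 118 = 11*(-2*0*(-½) - 2) - 118 = 11*(0 - 2) - 118 = 11*(-2) - 118 = -22 - 118 = -140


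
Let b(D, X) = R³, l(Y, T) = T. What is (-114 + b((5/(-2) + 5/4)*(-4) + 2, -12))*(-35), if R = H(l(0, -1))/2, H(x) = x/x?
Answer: 31885/8 ≈ 3985.6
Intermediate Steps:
H(x) = 1
R = ½ (R = 1/2 = 1*(½) = ½ ≈ 0.50000)
b(D, X) = ⅛ (b(D, X) = (½)³ = ⅛)
(-114 + b((5/(-2) + 5/4)*(-4) + 2, -12))*(-35) = (-114 + ⅛)*(-35) = -911/8*(-35) = 31885/8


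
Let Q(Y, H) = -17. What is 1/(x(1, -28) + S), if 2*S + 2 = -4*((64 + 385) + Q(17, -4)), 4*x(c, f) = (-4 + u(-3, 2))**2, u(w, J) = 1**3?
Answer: -4/3451 ≈ -0.0011591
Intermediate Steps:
u(w, J) = 1
x(c, f) = 9/4 (x(c, f) = (-4 + 1)**2/4 = (1/4)*(-3)**2 = (1/4)*9 = 9/4)
S = -865 (S = -1 + (-4*((64 + 385) - 17))/2 = -1 + (-4*(449 - 17))/2 = -1 + (-4*432)/2 = -1 + (1/2)*(-1728) = -1 - 864 = -865)
1/(x(1, -28) + S) = 1/(9/4 - 865) = 1/(-3451/4) = -4/3451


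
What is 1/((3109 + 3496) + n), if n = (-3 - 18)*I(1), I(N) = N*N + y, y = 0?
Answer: 1/6584 ≈ 0.00015188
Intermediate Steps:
I(N) = N² (I(N) = N*N + 0 = N² + 0 = N²)
n = -21 (n = (-3 - 18)*1² = -21*1 = -21)
1/((3109 + 3496) + n) = 1/((3109 + 3496) - 21) = 1/(6605 - 21) = 1/6584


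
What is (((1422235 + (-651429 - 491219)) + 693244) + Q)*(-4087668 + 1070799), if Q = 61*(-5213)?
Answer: -1975560462222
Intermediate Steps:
Q = -317993
(((1422235 + (-651429 - 491219)) + 693244) + Q)*(-4087668 + 1070799) = (((1422235 + (-651429 - 491219)) + 693244) - 317993)*(-4087668 + 1070799) = (((1422235 - 1142648) + 693244) - 317993)*(-3016869) = ((279587 + 693244) - 317993)*(-3016869) = (972831 - 317993)*(-3016869) = 654838*(-3016869) = -1975560462222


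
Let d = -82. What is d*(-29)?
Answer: 2378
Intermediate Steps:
d*(-29) = -82*(-29) = 2378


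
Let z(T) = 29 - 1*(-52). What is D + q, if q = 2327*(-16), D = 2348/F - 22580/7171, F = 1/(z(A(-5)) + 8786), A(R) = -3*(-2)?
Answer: 149031170184/7171 ≈ 2.0782e+7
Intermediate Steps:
A(R) = 6
z(T) = 81 (z(T) = 29 + 52 = 81)
F = 1/8867 (F = 1/(81 + 8786) = 1/8867 ≈ 0.00011278)
D = 149298160856/7171 (D = 2348/(1/8867) - 22580/7171 = 2348*8867 - 22580*1/7171 = 20819716 - 22580/7171 = 149298160856/7171 ≈ 2.0820e+7)
q = -37232
D + q = 149298160856/7171 - 37232 = 149031170184/7171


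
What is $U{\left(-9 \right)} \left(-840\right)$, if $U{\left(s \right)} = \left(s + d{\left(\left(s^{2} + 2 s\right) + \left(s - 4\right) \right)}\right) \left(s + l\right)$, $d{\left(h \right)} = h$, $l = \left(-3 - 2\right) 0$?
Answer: $309960$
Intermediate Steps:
$l = 0$ ($l = \left(-5\right) 0 = 0$)
$U{\left(s \right)} = s \left(-4 + s^{2} + 4 s\right)$ ($U{\left(s \right)} = \left(s + \left(\left(s^{2} + 2 s\right) + \left(s - 4\right)\right)\right) \left(s + 0\right) = \left(s + \left(\left(s^{2} + 2 s\right) + \left(-4 + s\right)\right)\right) s = \left(s + \left(-4 + s^{2} + 3 s\right)\right) s = \left(-4 + s^{2} + 4 s\right) s = s \left(-4 + s^{2} + 4 s\right)$)
$U{\left(-9 \right)} \left(-840\right) = - 9 \left(-4 + \left(-9\right)^{2} + 4 \left(-9\right)\right) \left(-840\right) = - 9 \left(-4 + 81 - 36\right) \left(-840\right) = \left(-9\right) 41 \left(-840\right) = \left(-369\right) \left(-840\right) = 309960$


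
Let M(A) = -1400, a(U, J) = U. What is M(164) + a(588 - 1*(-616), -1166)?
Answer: -196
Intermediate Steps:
M(164) + a(588 - 1*(-616), -1166) = -1400 + (588 - 1*(-616)) = -1400 + (588 + 616) = -1400 + 1204 = -196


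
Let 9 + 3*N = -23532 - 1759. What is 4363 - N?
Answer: 38389/3 ≈ 12796.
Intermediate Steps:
N = -25300/3 (N = -3 + (-23532 - 1759)/3 = -3 + (⅓)*(-25291) = -3 - 25291/3 = -25300/3 ≈ -8433.3)
4363 - N = 4363 - 1*(-25300/3) = 4363 + 25300/3 = 38389/3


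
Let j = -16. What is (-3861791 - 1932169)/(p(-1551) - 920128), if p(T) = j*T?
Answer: 724245/111914 ≈ 6.4714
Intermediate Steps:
p(T) = -16*T
(-3861791 - 1932169)/(p(-1551) - 920128) = (-3861791 - 1932169)/(-16*(-1551) - 920128) = -5793960/(24816 - 920128) = -5793960/(-895312) = -5793960*(-1/895312) = 724245/111914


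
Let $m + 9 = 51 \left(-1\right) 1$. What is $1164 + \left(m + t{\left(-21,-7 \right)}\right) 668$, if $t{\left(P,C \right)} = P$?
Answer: $-52944$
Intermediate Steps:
$m = -60$ ($m = -9 + 51 \left(-1\right) 1 = -9 - 51 = -60$)
$1164 + \left(m + t{\left(-21,-7 \right)}\right) 668 = 1164 + \left(-60 - 21\right) 668 = 1164 - 54108 = -52944$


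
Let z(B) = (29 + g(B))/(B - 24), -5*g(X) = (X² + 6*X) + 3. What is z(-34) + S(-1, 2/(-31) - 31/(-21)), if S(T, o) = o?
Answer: 79382/18879 ≈ 4.2048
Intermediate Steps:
g(X) = -⅗ - 6*X/5 - X²/5 (g(X) = -((X² + 6*X) + 3)/5 = -(3 + X² + 6*X)/5 = -⅗ - 6*X/5 - X²/5)
z(B) = (142/5 - 6*B/5 - B²/5)/(-24 + B) (z(B) = (29 + (-⅗ - 6*B/5 - B²/5))/(B - 24) = (142/5 - 6*B/5 - B²/5)/(-24 + B))
z(-34) + S(-1, 2/(-31) - 31/(-21)) = (142 - 1*(-34)² - 6*(-34))/(5*(-24 - 34)) + (2/(-31) - 31/(-21)) = (⅕)*(142 - 1*1156 + 204)/(-58) + (2*(-1/31) - 31*(-1/21)) = (⅕)*(-1/58)*(142 - 1156 + 204) + (-2/31 + 31/21) = (⅕)*(-1/58)*(-810) + 919/651 = 81/29 + 919/651 = 79382/18879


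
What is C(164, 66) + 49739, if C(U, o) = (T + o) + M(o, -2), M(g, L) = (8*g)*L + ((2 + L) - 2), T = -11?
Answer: 48736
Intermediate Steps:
M(g, L) = L + 8*L*g (M(g, L) = 8*L*g + L = L + 8*L*g)
C(U, o) = -13 - 15*o (C(U, o) = (-11 + o) - 2*(1 + 8*o) = (-11 + o) + (-2 - 16*o) = -13 - 15*o)
C(164, 66) + 49739 = (-13 - 15*66) + 49739 = (-13 - 990) + 49739 = -1003 + 49739 = 48736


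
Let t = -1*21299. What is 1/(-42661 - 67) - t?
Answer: 910063671/42728 ≈ 21299.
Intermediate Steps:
t = -21299
1/(-42661 - 67) - t = 1/(-42661 - 67) - 1*(-21299) = 1/(-42728) + 21299 = -1/42728 + 21299 = 910063671/42728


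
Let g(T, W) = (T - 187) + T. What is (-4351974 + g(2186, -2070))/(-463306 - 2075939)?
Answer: 1449263/846415 ≈ 1.7122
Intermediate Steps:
g(T, W) = -187 + 2*T (g(T, W) = (-187 + T) + T = -187 + 2*T)
(-4351974 + g(2186, -2070))/(-463306 - 2075939) = (-4351974 + (-187 + 2*2186))/(-463306 - 2075939) = (-4351974 + (-187 + 4372))/(-2539245) = (-4351974 + 4185)*(-1/2539245) = -4347789*(-1/2539245) = 1449263/846415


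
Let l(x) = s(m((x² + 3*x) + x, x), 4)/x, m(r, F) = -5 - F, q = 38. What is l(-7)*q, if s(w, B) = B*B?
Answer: -608/7 ≈ -86.857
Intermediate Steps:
s(w, B) = B²
l(x) = 16/x (l(x) = 4²/x = 16/x)
l(-7)*q = (16/(-7))*38 = (16*(-⅐))*38 = -16/7*38 = -608/7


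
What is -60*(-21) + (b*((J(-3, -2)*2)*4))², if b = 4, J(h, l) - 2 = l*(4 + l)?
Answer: 5356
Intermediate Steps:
J(h, l) = 2 + l*(4 + l)
-60*(-21) + (b*((J(-3, -2)*2)*4))² = -60*(-21) + (4*(((2 + (-2)² + 4*(-2))*2)*4))² = 1260 + (4*(((2 + 4 - 8)*2)*4))² = 1260 + (4*(-2*2*4))² = 1260 + (4*(-4*4))² = 1260 + (4*(-16))² = 1260 + (-64)² = 1260 + 4096 = 5356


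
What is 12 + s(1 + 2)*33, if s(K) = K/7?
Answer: 183/7 ≈ 26.143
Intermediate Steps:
s(K) = K/7 (s(K) = K*(⅐) = K/7)
12 + s(1 + 2)*33 = 12 + ((1 + 2)/7)*33 = 12 + ((⅐)*3)*33 = 12 + (3/7)*33 = 12 + 99/7 = 183/7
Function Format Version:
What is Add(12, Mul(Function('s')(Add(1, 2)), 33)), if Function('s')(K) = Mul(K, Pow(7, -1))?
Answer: Rational(183, 7) ≈ 26.143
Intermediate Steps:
Function('s')(K) = Mul(Rational(1, 7), K) (Function('s')(K) = Mul(K, Rational(1, 7)) = Mul(Rational(1, 7), K))
Add(12, Mul(Function('s')(Add(1, 2)), 33)) = Add(12, Mul(Mul(Rational(1, 7), Add(1, 2)), 33)) = Add(12, Mul(Mul(Rational(1, 7), 3), 33)) = Add(12, Mul(Rational(3, 7), 33)) = Add(12, Rational(99, 7)) = Rational(183, 7)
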